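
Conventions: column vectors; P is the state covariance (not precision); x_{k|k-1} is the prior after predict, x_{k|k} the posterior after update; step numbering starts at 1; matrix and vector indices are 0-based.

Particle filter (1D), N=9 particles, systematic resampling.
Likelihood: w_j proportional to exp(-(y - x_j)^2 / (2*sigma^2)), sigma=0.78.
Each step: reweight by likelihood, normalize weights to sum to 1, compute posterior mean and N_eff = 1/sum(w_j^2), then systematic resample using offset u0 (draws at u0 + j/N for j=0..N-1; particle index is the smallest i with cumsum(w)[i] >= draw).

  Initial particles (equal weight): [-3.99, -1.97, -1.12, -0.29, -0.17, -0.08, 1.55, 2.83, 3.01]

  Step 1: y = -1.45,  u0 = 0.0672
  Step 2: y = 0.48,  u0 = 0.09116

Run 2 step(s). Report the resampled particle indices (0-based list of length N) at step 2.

step 1: w=[0.0020, 0.3170, 0.3620, 0.1310, 0.1030, 0.0847, 0.0002, 0.0000, 0.0000]  mean=-1.0998  Neff=3.7518  idx=[1, 1, 1, 2, 2, 2, 3, 4, 5]
step 2: w=[0.0029, 0.0029, 0.0029, 0.0492, 0.0492, 0.0492, 0.2476, 0.2848, 0.3114]  mean=-0.3275  Neff=4.0540  idx=[4, 6, 6, 7, 7, 7, 8, 8, 8]

resampled_idx = [4, 6, 6, 7, 7, 7, 8, 8, 8]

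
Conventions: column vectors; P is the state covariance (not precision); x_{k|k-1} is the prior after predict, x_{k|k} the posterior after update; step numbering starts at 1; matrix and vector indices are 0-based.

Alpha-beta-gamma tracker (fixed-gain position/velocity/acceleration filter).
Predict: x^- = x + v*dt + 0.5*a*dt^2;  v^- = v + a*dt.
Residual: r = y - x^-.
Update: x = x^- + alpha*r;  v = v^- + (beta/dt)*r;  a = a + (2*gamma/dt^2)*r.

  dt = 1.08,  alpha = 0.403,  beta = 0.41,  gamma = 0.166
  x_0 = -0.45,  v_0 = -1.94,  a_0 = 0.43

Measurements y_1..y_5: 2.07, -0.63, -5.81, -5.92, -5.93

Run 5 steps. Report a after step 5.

step 1: x_pred=-2.2944  r=4.3644  x^+=-0.5356  v^+=0.1813  a^+=1.6723
step 2: x_pred=0.6355  r=-1.2655  x^+=0.1255  v^+=1.5069  a^+=1.3121
step 3: x_pred=2.5182  r=-8.3282  x^+=-0.8381  v^+=-0.2377  a^+=-1.0584
step 4: x_pred=-1.7120  r=-4.2080  x^+=-3.4078  v^+=-2.9782  a^+=-2.2562
step 5: x_pred=-7.9401  r=2.0101  x^+=-7.1300  v^+=-4.6518  a^+=-1.6840

a_post = -1.6840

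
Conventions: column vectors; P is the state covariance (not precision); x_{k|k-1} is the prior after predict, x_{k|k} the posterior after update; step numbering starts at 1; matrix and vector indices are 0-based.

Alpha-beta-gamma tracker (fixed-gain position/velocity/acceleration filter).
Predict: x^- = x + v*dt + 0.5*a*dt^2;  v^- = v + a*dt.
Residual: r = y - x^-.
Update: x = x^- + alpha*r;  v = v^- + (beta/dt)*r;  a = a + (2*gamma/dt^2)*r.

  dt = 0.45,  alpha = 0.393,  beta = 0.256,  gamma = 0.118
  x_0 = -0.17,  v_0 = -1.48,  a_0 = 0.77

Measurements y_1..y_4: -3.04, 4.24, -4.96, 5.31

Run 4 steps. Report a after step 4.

step 1: x_pred=-0.7580  r=-2.2820  x^+=-1.6548  v^+=-2.4317  a^+=-1.8895
step 2: x_pred=-2.9404  r=7.1804  x^+=-0.1185  v^+=0.8029  a^+=6.4788
step 3: x_pred=0.8988  r=-5.8588  x^+=-1.4037  v^+=0.3854  a^+=-0.3492
step 4: x_pred=-1.2657  r=6.5757  x^+=1.3186  v^+=3.9691  a^+=7.3143

a_post = 7.3143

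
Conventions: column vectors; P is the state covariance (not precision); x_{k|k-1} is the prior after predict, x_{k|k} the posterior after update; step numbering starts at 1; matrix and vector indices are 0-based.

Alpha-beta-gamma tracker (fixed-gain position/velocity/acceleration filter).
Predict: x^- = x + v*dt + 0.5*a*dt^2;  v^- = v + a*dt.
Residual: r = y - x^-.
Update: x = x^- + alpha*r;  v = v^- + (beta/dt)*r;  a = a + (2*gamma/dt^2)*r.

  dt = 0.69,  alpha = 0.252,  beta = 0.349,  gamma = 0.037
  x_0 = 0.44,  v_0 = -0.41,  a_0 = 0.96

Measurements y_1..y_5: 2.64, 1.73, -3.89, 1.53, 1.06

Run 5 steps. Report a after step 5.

a_post = 0.1390

step 1: x_pred=0.3856  r=2.2544  x^+=0.9537  v^+=1.3927  a^+=1.3104
step 2: x_pred=2.2266  r=-0.4966  x^+=2.1015  v^+=2.0456  a^+=1.2332
step 3: x_pred=3.8065  r=-7.6965  x^+=1.8670  v^+=-0.9963  a^+=0.0369
step 4: x_pred=1.1883  r=0.3417  x^+=1.2744  v^+=-0.7980  a^+=0.0900
step 5: x_pred=0.7452  r=0.3148  x^+=0.8246  v^+=-0.5767  a^+=0.1390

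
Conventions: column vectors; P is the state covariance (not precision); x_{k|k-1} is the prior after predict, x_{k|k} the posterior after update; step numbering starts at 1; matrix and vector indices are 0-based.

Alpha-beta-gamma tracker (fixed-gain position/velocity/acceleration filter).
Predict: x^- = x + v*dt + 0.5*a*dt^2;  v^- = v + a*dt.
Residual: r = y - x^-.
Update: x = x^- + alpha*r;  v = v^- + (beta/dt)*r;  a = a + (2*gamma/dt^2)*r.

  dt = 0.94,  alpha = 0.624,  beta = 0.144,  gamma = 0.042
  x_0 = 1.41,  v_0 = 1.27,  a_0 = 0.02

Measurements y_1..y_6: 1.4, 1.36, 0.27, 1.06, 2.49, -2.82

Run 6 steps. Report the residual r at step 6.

resid = -4.1426

step 1: x_pred=2.6126  r=-1.2126  x^+=1.8560  v^+=1.1030  a^+=-0.0953
step 2: x_pred=2.8507  r=-1.4907  x^+=1.9205  v^+=0.7851  a^+=-0.2370
step 3: x_pred=2.5538  r=-2.2838  x^+=1.1287  v^+=0.2125  a^+=-0.4541
step 4: x_pred=1.1278  r=-0.0678  x^+=1.0855  v^+=-0.2248  a^+=-0.4606
step 5: x_pred=0.6707  r=1.8193  x^+=1.8060  v^+=-0.3790  a^+=-0.2876
step 6: x_pred=1.3226  r=-4.1426  x^+=-1.2624  v^+=-1.2840  a^+=-0.6814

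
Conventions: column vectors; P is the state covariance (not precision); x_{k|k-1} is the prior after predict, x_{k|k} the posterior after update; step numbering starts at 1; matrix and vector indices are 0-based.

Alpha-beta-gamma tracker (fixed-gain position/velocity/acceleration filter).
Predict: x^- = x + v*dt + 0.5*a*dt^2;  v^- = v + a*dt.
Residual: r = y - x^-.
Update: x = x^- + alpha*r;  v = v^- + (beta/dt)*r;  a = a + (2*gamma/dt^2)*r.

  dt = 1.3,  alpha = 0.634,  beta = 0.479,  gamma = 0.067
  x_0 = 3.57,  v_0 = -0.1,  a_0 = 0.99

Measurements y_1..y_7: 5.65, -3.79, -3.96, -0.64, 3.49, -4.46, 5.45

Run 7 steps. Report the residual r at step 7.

resid = 6.4994

step 1: x_pred=4.2766  r=1.3735  x^+=5.1473  v^+=1.6931  a^+=1.0989
step 2: x_pred=8.2769  r=-12.0669  x^+=0.6265  v^+=-1.3245  a^+=0.1421
step 3: x_pred=-0.9753  r=-2.9847  x^+=-2.8676  v^+=-2.2395  a^+=-0.0945
step 4: x_pred=-5.8589  r=5.2189  x^+=-2.5501  v^+=-0.4395  a^+=0.3193
step 5: x_pred=-2.8516  r=6.3416  x^+=1.1690  v^+=2.3122  a^+=0.8221
step 6: x_pred=4.8695  r=-9.3295  x^+=-1.0454  v^+=-0.0566  a^+=0.0824
step 7: x_pred=-1.0494  r=6.4994  x^+=3.0712  v^+=2.4452  a^+=0.5977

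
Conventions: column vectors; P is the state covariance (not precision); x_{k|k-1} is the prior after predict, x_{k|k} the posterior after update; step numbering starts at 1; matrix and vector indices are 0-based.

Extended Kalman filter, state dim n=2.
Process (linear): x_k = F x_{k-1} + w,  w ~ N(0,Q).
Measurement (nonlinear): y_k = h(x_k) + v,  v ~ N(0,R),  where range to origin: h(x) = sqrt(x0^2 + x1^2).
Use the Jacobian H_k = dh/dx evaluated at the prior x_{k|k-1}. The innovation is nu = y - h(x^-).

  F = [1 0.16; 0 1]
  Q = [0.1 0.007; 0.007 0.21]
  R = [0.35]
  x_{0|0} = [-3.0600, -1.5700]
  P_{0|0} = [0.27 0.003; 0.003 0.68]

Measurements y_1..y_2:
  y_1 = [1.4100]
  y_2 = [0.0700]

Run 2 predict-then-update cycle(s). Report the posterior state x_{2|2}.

step 1: x^-=[-3.3112, -1.5700]  P^-=[0.3884 0.1188; 0.1188 0.8900]  H_jac=[-0.9036 -0.4284]  S=[0.9224]  K=[-0.4356; -0.5297]  nu=[-2.2546]  x^+=[-2.3291, -0.3757]  P^+=[0.2133 -0.0941; -0.0941 0.6311]
step 2: x^-=[-2.3892, -0.3757]  P^-=[0.2994 0.0139; 0.0139 0.8411]  H_jac=[-0.9879 -0.1553]  S=[0.6667]  K=[-0.4468; -0.2166]  nu=[-2.3486]  x^+=[-1.3398, 0.1330]  P^+=[0.1663 -0.0506; -0.0506 0.8099]

x_post = [-1.3398, 0.1330]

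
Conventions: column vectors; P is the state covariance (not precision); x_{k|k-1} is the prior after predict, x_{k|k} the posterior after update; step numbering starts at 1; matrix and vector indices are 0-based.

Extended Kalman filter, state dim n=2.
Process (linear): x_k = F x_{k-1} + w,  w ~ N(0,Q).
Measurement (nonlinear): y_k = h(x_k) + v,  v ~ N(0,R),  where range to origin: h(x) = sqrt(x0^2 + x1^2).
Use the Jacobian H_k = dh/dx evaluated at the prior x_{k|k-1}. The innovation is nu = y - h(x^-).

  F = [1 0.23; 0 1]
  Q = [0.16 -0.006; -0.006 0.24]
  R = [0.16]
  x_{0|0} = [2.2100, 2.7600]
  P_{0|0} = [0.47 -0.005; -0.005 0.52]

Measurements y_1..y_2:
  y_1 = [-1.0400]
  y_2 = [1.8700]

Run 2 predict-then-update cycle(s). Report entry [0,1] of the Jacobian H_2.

H_jac[0,1] = -0.9938

step 1: x^-=[2.8448, 2.7600]  P^-=[0.6552 0.1086; 0.1086 0.7600]  H_jac=[0.7177 0.6963]  S=[0.9746]  K=[0.5601; 0.6230]  nu=[-5.0036]  x^+=[0.0421, -0.3573]  P^+=[0.3494 -0.2315; -0.2315 0.3817]
step 2: x^-=[-0.0400, -0.3573]  P^-=[0.4232 -0.1497; -0.1497 0.6217]  H_jac=[-0.1114 -0.9938]  S=[0.7462]  K=[0.1362; -0.8057]  nu=[1.5105]  x^+=[0.1657, -1.5743]  P^+=[0.4093 -0.0678; -0.0678 0.1373]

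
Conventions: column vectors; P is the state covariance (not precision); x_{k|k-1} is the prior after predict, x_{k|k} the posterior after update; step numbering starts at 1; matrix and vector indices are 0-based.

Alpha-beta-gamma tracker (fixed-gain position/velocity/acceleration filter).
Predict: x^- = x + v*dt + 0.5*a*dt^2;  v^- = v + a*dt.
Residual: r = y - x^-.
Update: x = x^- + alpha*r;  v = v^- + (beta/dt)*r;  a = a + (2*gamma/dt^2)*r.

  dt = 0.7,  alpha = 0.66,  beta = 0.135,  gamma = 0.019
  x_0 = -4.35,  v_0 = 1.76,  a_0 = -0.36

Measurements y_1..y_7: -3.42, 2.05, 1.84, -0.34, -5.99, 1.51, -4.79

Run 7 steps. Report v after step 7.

v_post = -1.2085

step 1: x_pred=-3.2062  r=-0.2138  x^+=-3.3473  v^+=1.4668  a^+=-0.3766
step 2: x_pred=-2.4128  r=4.4628  x^+=0.5326  v^+=2.0639  a^+=-0.0305
step 3: x_pred=1.9699  r=-0.1299  x^+=1.8842  v^+=2.0175  a^+=-0.0406
step 4: x_pred=3.2864  r=-3.6264  x^+=0.8930  v^+=1.2897  a^+=-0.3218
step 5: x_pred=1.7169  r=-7.7069  x^+=-3.3696  v^+=-0.4219  a^+=-0.9195
step 6: x_pred=-3.8902  r=5.4002  x^+=-0.3261  v^+=-0.0241  a^+=-0.5007
step 7: x_pred=-0.4656  r=-4.3244  x^+=-3.3197  v^+=-1.2085  a^+=-0.8360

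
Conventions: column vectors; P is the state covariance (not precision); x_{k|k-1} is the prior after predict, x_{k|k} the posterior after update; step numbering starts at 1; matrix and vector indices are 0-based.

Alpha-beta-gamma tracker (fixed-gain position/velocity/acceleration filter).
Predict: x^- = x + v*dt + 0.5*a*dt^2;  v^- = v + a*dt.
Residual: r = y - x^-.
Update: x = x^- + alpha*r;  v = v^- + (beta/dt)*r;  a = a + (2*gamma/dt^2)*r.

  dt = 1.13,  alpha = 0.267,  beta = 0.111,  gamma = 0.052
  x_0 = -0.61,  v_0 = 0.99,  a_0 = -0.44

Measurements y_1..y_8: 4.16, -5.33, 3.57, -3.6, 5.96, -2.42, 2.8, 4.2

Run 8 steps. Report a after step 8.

step 1: x_pred=0.2278  r=3.9322  x^+=1.2777  v^+=0.8791  a^+=-0.1197
step 2: x_pred=2.1946  r=-7.5246  x^+=0.1855  v^+=0.0046  a^+=-0.7326
step 3: x_pred=-0.2770  r=3.8470  x^+=0.7502  v^+=-0.4453  a^+=-0.4193
step 4: x_pred=-0.0207  r=-3.5793  x^+=-0.9764  v^+=-1.2707  a^+=-0.7108
step 5: x_pred=-2.8660  r=8.8260  x^+=-0.5095  v^+=-1.2069  a^+=0.0081
step 6: x_pred=-1.8681  r=-0.5519  x^+=-2.0155  v^+=-1.2520  a^+=-0.0369
step 7: x_pred=-3.4537  r=6.2537  x^+=-1.7840  v^+=-0.6793  a^+=0.4725
step 8: x_pred=-2.2500  r=6.4500  x^+=-0.5278  v^+=0.4881  a^+=0.9978

a_post = 0.9978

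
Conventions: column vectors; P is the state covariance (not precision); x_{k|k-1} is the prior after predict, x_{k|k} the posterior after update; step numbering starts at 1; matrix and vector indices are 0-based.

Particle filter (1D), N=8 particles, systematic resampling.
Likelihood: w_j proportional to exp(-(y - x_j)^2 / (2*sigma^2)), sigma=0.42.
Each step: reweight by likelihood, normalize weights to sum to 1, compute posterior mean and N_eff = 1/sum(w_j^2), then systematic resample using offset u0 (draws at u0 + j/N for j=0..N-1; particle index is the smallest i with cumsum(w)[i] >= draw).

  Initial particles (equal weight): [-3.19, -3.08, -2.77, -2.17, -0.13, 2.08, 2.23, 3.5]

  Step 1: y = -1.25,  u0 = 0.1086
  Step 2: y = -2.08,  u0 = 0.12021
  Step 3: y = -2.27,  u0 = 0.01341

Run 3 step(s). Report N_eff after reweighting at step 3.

step 1: w=[0.0002, 0.0006, 0.0118, 0.7511, 0.2363, 0.0000, 0.0000, 0.0000]  mean=-1.6959  Neff=1.6128  idx=[3, 3, 3, 3, 3, 3, 4, 4]
step 2: w=[0.1667, 0.1667, 0.1667, 0.1667, 0.1667, 0.1667, 0.0000, 0.0000]  mean=-2.1700  Neff=6.0001  idx=[0, 1, 2, 2, 3, 4, 5, 5]
step 3: w=[0.1250, 0.1250, 0.1250, 0.1250, 0.1250, 0.1250, 0.1250, 0.1250]  mean=-2.1700  Neff=8.0000  idx=[0, 1, 2, 3, 4, 5, 6, 7]

N_eff = 8.0000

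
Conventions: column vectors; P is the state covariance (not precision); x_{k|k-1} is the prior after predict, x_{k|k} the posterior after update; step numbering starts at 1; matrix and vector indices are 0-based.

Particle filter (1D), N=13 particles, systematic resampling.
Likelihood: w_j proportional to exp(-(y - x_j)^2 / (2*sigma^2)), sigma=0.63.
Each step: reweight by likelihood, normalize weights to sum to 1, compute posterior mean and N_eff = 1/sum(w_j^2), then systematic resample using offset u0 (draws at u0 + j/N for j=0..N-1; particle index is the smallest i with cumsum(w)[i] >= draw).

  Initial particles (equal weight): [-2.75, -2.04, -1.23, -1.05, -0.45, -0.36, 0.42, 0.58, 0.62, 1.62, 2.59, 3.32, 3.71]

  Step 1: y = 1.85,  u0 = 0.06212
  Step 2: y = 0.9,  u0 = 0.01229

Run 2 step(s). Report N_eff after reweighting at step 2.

step 1: w=[0.0000, 0.0000, 0.0000, 0.0000, 0.0007, 0.0011, 0.0406, 0.0699, 0.0793, 0.4990, 0.2675, 0.0351, 0.0068]  mean=1.7490  Neff=2.9883  idx=[7, 8, 9, 9, 9, 9, 9, 9, 9, 10, 10, 10, 11]
step 2: w=[0.1595, 0.1644, 0.0944, 0.0944, 0.0944, 0.0944, 0.0944, 0.0944, 0.0944, 0.0050, 0.0050, 0.0050, 0.0001]  mean=1.3044  Neff=8.6976  idx=[0, 0, 1, 1, 1, 2, 3, 4, 5, 6, 6, 7, 8]

N_eff = 8.6976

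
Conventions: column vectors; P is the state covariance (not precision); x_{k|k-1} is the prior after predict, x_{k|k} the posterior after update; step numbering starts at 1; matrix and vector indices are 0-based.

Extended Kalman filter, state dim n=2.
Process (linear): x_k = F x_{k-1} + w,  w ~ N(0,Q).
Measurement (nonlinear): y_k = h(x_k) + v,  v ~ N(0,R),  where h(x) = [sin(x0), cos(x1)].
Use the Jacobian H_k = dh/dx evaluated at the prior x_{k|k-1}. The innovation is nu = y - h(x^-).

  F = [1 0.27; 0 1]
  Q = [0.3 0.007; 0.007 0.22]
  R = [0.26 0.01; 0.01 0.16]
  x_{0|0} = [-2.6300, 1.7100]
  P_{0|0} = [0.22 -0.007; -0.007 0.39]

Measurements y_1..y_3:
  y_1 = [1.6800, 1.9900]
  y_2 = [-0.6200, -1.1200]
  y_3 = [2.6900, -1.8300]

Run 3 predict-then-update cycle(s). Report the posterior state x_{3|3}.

step 1: x^-=[-2.1683, 1.7100]  P^-=[0.5447 0.1053; 0.1053 0.6100]  H_jac=[-0.5626 0.0000; 0.0000 -0.9903]  S=[0.4324 0.0687; 0.0687 0.7583]  K=[-0.6968 -0.0744; -0.0106 -0.7957]  nu=[2.5067, 2.1288]  x^+=[-4.0735, -0.0106]  P^+=[0.3234 0.0191; 0.0191 0.1287]
step 2: x^-=[-4.0764, -0.0106]  P^-=[0.6430 0.0608; 0.0608 0.3487]  H_jac=[-0.5940 0.0000; 0.0000 0.0106]  S=[0.4869 0.0096; 0.0096 0.1600]  K=[-0.7855 0.0512; -0.0747 0.0276]  nu=[-1.4245, -2.1199]  x^+=[-3.0660, 0.0374]  P^+=[0.3430 0.0322; 0.0322 0.3459]
step 3: x^-=[-3.0559, 0.0374]  P^-=[0.6856 0.1326; 0.1326 0.5659]  H_jac=[-0.9963 0.0000; 0.0000 -0.0374]  S=[0.9406 0.0149; 0.0149 0.1608]  K=[-0.7268 0.0367; -0.1386 -0.1189]  nu=[2.7756, -2.8293]  x^+=[-5.1771, -0.0109]  P^+=[0.1893 0.0374; 0.0374 0.5450]

x_post = [-5.1771, -0.0109]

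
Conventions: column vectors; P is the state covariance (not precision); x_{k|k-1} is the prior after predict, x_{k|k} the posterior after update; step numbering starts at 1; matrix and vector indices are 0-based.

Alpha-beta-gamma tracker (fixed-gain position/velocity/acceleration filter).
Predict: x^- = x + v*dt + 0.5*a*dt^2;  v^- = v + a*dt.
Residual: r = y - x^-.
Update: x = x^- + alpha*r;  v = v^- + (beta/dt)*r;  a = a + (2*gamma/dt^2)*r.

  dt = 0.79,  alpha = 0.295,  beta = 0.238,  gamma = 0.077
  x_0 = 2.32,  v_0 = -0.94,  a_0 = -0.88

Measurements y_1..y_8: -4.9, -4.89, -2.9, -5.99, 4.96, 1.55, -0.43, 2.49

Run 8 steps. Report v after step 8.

v_post = 12.6122

step 1: x_pred=1.3028  r=-6.2028  x^+=-0.5270  v^+=-3.5039  a^+=-2.4106
step 2: x_pred=-4.0473  r=-0.8427  x^+=-4.2959  v^+=-5.6621  a^+=-2.6185
step 3: x_pred=-9.5861  r=6.6861  x^+=-7.6137  v^+=-5.7164  a^+=-0.9687
step 4: x_pred=-12.4320  r=6.4420  x^+=-10.5316  v^+=-4.5410  a^+=0.6209
step 5: x_pred=-13.9252  r=18.8852  x^+=-8.3541  v^+=1.6390  a^+=5.2809
step 6: x_pred=-5.4113  r=6.9613  x^+=-3.3577  v^+=7.9082  a^+=6.9987
step 7: x_pred=5.0736  r=-5.5036  x^+=3.4501  v^+=11.7790  a^+=5.6406
step 8: x_pred=14.5157  r=-12.0257  x^+=10.9681  v^+=12.6122  a^+=2.6732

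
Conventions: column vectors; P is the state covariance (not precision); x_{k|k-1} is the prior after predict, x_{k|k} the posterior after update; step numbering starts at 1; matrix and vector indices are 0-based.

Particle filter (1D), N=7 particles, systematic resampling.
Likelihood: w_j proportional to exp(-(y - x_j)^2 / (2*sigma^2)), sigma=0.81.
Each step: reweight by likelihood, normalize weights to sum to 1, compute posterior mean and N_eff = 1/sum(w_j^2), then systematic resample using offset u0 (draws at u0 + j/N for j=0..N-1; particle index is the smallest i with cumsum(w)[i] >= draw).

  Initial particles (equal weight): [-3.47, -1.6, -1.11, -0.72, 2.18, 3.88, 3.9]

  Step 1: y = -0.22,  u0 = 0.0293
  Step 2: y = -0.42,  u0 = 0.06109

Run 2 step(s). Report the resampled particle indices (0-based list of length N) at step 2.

resampled_idx = [0, 2, 3, 4, 4, 5, 6]

step 1: w=[0.0002, 0.1446, 0.3375, 0.5101, 0.0077, 0.0000, 0.0000]  mean=-0.9572  Neff=2.5314  idx=[1, 2, 2, 2, 3, 3, 3]
step 2: w=[0.0661, 0.1329, 0.1329, 0.1329, 0.1784, 0.1784, 0.1784]  mean=-0.9337  Neff=6.5432  idx=[0, 2, 3, 4, 4, 5, 6]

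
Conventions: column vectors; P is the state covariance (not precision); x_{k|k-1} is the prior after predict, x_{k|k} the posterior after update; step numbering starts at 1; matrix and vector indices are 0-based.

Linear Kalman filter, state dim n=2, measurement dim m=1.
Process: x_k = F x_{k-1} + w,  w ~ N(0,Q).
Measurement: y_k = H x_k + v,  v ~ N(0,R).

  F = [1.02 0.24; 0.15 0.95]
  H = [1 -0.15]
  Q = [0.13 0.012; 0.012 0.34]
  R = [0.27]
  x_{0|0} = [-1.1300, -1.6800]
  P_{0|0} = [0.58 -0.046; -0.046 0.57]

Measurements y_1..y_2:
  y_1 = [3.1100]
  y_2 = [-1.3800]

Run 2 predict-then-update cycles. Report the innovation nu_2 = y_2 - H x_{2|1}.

step 1: x^-=[-1.5558, -1.7655]  P^-=[0.7437 0.1845; 0.1845 0.8544]  S=[0.9776]  K=[0.7325; 0.0576]  nu=[4.4010]  x^+=[1.6677, -1.5120]  P^+=[0.2192 0.1432; 0.1432 0.8511]
step 2: x^-=[1.3382, -1.1862]  P^-=[0.4773 0.3835; 0.3835 1.1539]  S=[0.6582]  K=[0.6377; 0.3198]  nu=[-2.8962]  x^+=[-0.5087, -2.1123]  P^+=[0.2096 0.2493; 0.2493 1.0866]

innov = [-2.8962]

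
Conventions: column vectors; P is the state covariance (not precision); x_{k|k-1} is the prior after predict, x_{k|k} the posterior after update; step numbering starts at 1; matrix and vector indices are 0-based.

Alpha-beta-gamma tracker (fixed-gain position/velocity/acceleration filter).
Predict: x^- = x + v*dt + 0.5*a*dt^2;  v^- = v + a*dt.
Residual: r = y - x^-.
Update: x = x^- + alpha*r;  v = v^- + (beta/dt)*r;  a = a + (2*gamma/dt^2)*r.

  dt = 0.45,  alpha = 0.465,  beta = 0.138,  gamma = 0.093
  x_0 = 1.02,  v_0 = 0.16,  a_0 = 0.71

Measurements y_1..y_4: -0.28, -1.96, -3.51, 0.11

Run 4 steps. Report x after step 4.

step 1: x_pred=1.1639  r=-1.4439  x^+=0.4925  v^+=0.0367  a^+=-0.6162
step 2: x_pred=0.4466  r=-2.4066  x^+=-0.6725  v^+=-0.9786  a^+=-2.8267
step 3: x_pred=-1.3991  r=-2.1109  x^+=-2.3806  v^+=-2.8980  a^+=-4.7657
step 4: x_pred=-4.1673  r=4.2773  x^+=-2.1783  v^+=-3.7309  a^+=-0.8369

x_post = -2.1783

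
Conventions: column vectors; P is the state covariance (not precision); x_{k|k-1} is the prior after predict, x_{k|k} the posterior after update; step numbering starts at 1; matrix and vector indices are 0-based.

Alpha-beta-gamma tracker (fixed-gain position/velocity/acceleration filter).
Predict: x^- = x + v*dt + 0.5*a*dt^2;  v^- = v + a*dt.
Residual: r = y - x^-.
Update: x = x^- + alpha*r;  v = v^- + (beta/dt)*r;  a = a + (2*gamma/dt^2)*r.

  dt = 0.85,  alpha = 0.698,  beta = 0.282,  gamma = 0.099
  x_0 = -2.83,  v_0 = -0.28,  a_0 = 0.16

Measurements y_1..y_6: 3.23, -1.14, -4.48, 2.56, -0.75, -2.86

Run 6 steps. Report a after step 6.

a_post = -1.2856

step 1: x_pred=-3.0102  r=6.2402  x^+=1.3455  v^+=1.9263  a^+=1.8701
step 2: x_pred=3.6584  r=-4.7984  x^+=0.3091  v^+=1.9239  a^+=0.5551
step 3: x_pred=2.1450  r=-6.6250  x^+=-2.4792  v^+=0.1979  a^+=-1.2604
step 4: x_pred=-2.7664  r=5.3264  x^+=0.9514  v^+=0.8936  a^+=0.1992
step 5: x_pred=1.7830  r=-2.5330  x^+=0.0150  v^+=0.2226  a^+=-0.4949
step 6: x_pred=0.0254  r=-2.8854  x^+=-1.9886  v^+=-1.1553  a^+=-1.2856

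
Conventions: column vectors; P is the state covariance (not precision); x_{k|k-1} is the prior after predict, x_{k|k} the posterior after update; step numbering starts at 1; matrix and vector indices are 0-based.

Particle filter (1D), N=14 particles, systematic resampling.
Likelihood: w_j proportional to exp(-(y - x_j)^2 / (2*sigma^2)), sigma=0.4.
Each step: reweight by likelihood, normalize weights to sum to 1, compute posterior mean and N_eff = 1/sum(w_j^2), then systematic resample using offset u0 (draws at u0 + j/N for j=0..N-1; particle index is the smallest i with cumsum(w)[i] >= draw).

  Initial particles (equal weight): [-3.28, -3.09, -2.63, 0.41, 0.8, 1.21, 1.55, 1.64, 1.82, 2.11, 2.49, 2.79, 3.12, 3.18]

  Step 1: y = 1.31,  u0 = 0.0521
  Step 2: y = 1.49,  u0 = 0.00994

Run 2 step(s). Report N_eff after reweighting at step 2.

N_eff = 12.3414

step 1: w=[0.0000, 0.0000, 0.0000, 0.0219, 0.1221, 0.2668, 0.2300, 0.1959, 0.1221, 0.0373, 0.0035, 0.0003, 0.0000, 0.0000]  mean=1.4179  Neff=5.1498  idx=[4, 4, 5, 5, 5, 5, 6, 6, 6, 7, 7, 8, 8, 9]
step 2: w=[0.0223, 0.0223, 0.0772, 0.0772, 0.0772, 0.0772, 0.0975, 0.0975, 0.0975, 0.0919, 0.0919, 0.0702, 0.0702, 0.0297]  mean=1.4826  Neff=12.3414  idx=[0, 2, 3, 4, 5, 6, 6, 7, 8, 9, 9, 10, 11, 12]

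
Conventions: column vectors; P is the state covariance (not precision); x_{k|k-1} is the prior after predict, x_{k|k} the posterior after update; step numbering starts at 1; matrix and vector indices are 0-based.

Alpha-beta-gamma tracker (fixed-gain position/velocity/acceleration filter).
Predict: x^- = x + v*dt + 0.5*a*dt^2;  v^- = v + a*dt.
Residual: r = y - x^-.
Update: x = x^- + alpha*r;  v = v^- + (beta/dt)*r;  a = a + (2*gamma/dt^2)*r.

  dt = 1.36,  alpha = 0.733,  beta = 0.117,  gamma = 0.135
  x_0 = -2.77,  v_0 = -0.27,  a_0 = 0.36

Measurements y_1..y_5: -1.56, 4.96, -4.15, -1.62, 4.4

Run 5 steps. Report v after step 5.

v_post = 1.2208

step 1: x_pred=-2.8043  r=1.2443  x^+=-1.8922  v^+=0.3266  a^+=0.5416
step 2: x_pred=-0.9471  r=5.9071  x^+=3.3828  v^+=1.5715  a^+=1.4039
step 3: x_pred=6.8183  r=-10.9683  x^+=-1.2215  v^+=2.5372  a^+=-0.1972
step 4: x_pred=2.0468  r=-3.6668  x^+=-0.6410  v^+=1.9536  a^+=-0.7325
step 5: x_pred=1.3385  r=3.0615  x^+=3.5826  v^+=1.2208  a^+=-0.2856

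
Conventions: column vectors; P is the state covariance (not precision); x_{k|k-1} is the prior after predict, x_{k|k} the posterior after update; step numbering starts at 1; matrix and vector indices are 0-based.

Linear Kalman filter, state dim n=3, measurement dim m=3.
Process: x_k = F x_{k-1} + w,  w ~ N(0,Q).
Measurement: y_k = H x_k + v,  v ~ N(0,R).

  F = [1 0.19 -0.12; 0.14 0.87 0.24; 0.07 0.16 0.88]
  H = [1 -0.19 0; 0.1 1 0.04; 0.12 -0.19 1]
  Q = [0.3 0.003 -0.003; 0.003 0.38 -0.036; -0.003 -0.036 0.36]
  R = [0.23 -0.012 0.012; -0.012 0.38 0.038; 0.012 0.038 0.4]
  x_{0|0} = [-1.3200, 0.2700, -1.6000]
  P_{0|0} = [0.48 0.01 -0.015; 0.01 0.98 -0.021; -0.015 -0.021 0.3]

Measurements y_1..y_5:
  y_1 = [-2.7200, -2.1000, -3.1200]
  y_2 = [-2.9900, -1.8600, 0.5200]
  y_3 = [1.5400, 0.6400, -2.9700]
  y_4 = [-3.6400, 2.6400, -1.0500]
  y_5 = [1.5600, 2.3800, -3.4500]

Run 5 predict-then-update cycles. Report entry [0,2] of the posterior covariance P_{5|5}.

step 1: x^-=[-1.0767, -0.3339, -1.4572]  P^-=[0.8281 0.2304 0.0143; 0.2304 1.1411 0.1503; 0.0143 0.1503 0.6122]  S=[1.0117 0.0795 0.0892; 0.0795 1.5886 0.0296; 0.0892 0.0296 1.0011]  K=[0.7630 0.1594 -0.0029; -0.0396 0.7396 -0.0571; -0.0742 0.1037 0.5883]  nu=[-1.7067, -1.6001, -1.5970]  x^+=[-2.6293, -1.3586, -2.4360]  P^+=[0.1799 0.0334 -0.0012; 0.0334 0.2739 0.0528; -0.0012 0.0528 0.2485]
step 2: x^-=[-2.5951, -2.1348, -2.5451]  P^-=[0.5039 0.0929 0.0042; 0.0929 0.6353 0.1015; 0.0042 0.1015 0.5758]  S=[0.7216 0.0082 0.0606; 0.0082 1.0480 0.0569; 0.0606 0.0569 0.9642]  K=[0.6725 0.1317 -0.0012; -0.0421 0.6216 -0.0424; -0.0703 0.0884 0.5769]  nu=[-0.8005, 0.6361, 2.9709]  x^+=[-3.0534, -1.8318, -0.7186]  P^+=[0.1581 0.0262 -0.0014; 0.0262 0.2306 0.0468; -0.0014 0.0468 0.2423]
step 3: x^-=[-3.3152, -2.1936, -1.1392]  P^-=[0.4780 0.0767 -0.0003; 0.0767 0.5974 0.0885; -0.0003 0.0885 0.5679]  S=[0.7005 -0.0032 0.0575; -0.0032 1.0055 0.0484; 0.0575 0.0484 0.9592]  K=[0.6624 0.1260 -0.0018; -0.0462 0.6073 -0.0444; -0.0712 0.0826 0.5746]  nu=[4.4384, 3.2106, -1.8498]  x^+=[0.0323, -0.3666, -2.2529]  P^+=[0.1554 0.0244 -0.0020; 0.0244 0.2254 0.0447; -0.0020 0.0447 0.2409]
step 4: x^-=[0.2330, -0.8552, -2.0390]  P^-=[0.4748 0.0739 -0.0016; 0.0739 0.5920 0.0854; -0.0016 0.0854 0.5659]  S=[0.6981 -0.0052 0.0568; -0.0052 0.9992 0.0459; 0.0568 0.0459 0.9579]  K=[0.6611 0.1249 -0.0020; -0.0471 0.6051 -0.0452; -0.0716 0.0812 0.5740]  nu=[-4.0355, 3.5534, 0.7985]  x^+=[-1.9925, 1.4488, -1.0029]  P^+=[0.1551 0.0240 -0.0022; 0.0240 0.2246 0.0441; -0.0022 0.0441 0.2405]
step 5: x^-=[-1.5969, 0.7408, -0.7902]  P^-=[0.4743 0.0734 -0.0019; 0.0734 0.5910 0.0848; -0.0019 0.0848 0.5654]  S=[0.6978 -0.0056 0.0566; -0.0056 0.9981 0.0453; 0.0566 0.0453 0.9576]  K=[0.6610 0.1248 -0.0021; -0.0472 0.6047 -0.0454; -0.0717 0.0809 0.5738]  nu=[3.2977, 1.8305, -2.3274]  x^+=[0.8160, 1.7976, -2.2142]  P^+=[0.1551 0.0240 -0.0022; 0.0240 0.2245 0.0440; -0.0022 0.0440 0.2404]

P_post[0,2] = -0.0022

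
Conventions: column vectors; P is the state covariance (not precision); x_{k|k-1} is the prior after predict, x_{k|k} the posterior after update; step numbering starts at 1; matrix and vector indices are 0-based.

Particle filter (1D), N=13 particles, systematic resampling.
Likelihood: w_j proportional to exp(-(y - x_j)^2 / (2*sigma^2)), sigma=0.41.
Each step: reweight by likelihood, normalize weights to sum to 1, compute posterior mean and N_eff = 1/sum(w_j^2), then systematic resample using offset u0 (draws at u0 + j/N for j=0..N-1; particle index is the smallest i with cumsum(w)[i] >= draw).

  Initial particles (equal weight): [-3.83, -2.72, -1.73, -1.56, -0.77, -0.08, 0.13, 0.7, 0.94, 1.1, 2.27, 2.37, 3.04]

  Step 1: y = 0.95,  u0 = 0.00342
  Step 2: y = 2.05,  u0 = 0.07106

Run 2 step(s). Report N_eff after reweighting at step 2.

step 1: w=[0.0000, 0.0000, 0.0000, 0.0000, 0.0001, 0.0144, 0.0459, 0.2813, 0.3387, 0.3169, 0.0019, 0.0008, 0.0000]  mean=0.8750  Neff=3.3716  idx=[5, 7, 7, 7, 7, 8, 8, 8, 8, 9, 9, 9, 9]
step 2: w=[0.0000, 0.0112, 0.0112, 0.0112, 0.0112, 0.0651, 0.0651, 0.0651, 0.0651, 0.1736, 0.1736, 0.1736, 0.1736]  mean=1.0403  Neff=7.2441  idx=[5, 6, 7, 8, 9, 9, 10, 10, 11, 11, 12, 12, 12]

N_eff = 7.2441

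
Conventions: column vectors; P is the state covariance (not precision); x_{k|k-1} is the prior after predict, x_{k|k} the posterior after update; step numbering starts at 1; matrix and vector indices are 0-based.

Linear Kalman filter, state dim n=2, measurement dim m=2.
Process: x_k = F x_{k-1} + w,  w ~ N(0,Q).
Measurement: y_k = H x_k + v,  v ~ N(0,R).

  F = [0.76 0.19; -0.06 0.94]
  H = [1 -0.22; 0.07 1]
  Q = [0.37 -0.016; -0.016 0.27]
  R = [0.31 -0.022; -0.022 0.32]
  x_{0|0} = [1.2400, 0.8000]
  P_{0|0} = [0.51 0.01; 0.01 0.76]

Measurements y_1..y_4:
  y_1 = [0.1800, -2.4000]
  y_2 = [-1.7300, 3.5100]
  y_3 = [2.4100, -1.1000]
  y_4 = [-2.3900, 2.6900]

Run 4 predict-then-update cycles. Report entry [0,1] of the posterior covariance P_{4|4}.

step 1: x^-=[1.0944, 0.6776]  P^-=[0.6949 0.1035; 0.1035 0.9422]  S=[1.0050 -0.0787; -0.0787 1.2801]  K=[0.6814 0.1608; -0.0454 0.7389]  nu=[-0.7653, -3.1542]  x^+=[0.0658, -1.6184]  P^+=[0.2124 0.0216; 0.0216 0.2359]
step 2: x^-=[-0.2575, -1.5252]  P^-=[0.5075 0.0316; 0.0316 0.4768]  S=[0.8266 -0.0602; -0.0602 0.8037]  K=[0.6149 0.1296; -0.0455 0.5926]  nu=[-1.8081, 5.0532]  x^+=[-0.7142, 1.5515]  P^+=[0.1910 0.0146; 0.0146 0.1896]
step 3: x^-=[-0.2480, 1.5013]  P^-=[0.4914 0.0194; 0.0194 0.4366]  S=[0.8140 -0.0645; -0.0645 0.7617]  K=[0.6081 0.1222; -0.0489 0.5708]  nu=[2.9883, -2.5839]  x^+=[1.2536, -0.1197]  P^+=[0.1886 0.0125; 0.0125 0.1829]
step 4: x^-=[0.9299, -0.1878]  P^-=[0.4891 0.0169; 0.0169 0.4308]  S=[0.8126 -0.0659; -0.0659 0.7556]  K=[0.6072 0.1206; -0.0499 0.5674]  nu=[-3.3613, 2.8127]  x^+=[-0.7717, 1.5757]  P^+=[0.1882 0.0121; 0.0121 0.1818]

P_post[0,1] = 0.0121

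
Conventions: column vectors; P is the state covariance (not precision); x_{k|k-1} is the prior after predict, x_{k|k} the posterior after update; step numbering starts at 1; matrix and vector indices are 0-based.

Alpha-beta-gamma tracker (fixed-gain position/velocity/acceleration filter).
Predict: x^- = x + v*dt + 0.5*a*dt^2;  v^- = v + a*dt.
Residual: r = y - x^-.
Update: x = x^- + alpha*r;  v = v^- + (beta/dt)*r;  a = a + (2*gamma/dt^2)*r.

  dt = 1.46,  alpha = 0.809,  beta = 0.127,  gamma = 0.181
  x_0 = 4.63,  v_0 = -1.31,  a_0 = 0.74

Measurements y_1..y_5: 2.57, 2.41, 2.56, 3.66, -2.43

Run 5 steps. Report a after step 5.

a_post = -1.3361

step 1: x_pred=3.5061  r=-0.9361  x^+=2.7488  v^+=-0.3110  a^+=0.5810
step 2: x_pred=2.9140  r=-0.5040  x^+=2.5063  v^+=0.4934  a^+=0.4954
step 3: x_pred=3.7547  r=-1.1947  x^+=2.7882  v^+=1.1129  a^+=0.2926
step 4: x_pred=4.7248  r=-1.0648  x^+=3.8634  v^+=1.4474  a^+=0.1117
step 5: x_pred=6.0956  r=-8.5256  x^+=-0.8016  v^+=0.8689  a^+=-1.3361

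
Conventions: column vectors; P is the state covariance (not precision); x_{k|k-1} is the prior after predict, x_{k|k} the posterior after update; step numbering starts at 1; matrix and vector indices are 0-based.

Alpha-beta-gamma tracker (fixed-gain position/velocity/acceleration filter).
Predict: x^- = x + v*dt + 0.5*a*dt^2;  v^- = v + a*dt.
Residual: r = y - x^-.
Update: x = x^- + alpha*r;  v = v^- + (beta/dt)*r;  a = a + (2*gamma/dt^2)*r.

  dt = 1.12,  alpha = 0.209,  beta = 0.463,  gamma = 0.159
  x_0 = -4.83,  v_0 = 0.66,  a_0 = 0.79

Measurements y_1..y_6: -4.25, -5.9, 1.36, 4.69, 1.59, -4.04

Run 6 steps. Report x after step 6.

step 1: x_pred=-3.5953  r=-0.6547  x^+=-3.7321  v^+=1.2742  a^+=0.6240
step 2: x_pred=-1.9137  r=-3.9863  x^+=-2.7468  v^+=0.3252  a^+=-0.3865
step 3: x_pred=-2.6251  r=3.9851  x^+=-1.7922  v^+=1.5397  a^+=0.6237
step 4: x_pred=0.3234  r=4.3666  x^+=1.2360  v^+=4.0433  a^+=1.7307
step 5: x_pred=6.8501  r=-5.2601  x^+=5.7507  v^+=3.8072  a^+=0.3972
step 6: x_pred=10.2639  r=-14.3039  x^+=7.2744  v^+=-1.6610  a^+=-3.2289

x_post = 7.2744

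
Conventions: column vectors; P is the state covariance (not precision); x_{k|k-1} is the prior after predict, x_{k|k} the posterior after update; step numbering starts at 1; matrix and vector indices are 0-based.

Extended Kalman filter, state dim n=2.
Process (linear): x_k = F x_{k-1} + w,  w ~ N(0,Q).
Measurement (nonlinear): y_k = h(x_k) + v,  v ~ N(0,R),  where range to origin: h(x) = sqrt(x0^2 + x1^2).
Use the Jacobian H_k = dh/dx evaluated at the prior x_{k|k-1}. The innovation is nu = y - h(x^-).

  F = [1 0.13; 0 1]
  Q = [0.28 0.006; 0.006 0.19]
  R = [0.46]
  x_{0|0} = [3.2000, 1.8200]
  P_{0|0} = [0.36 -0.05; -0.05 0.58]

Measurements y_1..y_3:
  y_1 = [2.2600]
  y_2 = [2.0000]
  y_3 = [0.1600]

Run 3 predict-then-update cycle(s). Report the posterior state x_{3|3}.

step 1: x^-=[3.4366, 1.8200]  P^-=[0.6368 0.0314; 0.0314 0.7700]  H_jac=[0.8837 0.4680]  S=[1.1520]  K=[0.5013; 0.3369]  nu=[-1.6288]  x^+=[2.6201, 1.2712]  P^+=[0.3473 -0.1632; -0.1632 0.6392]
step 2: x^-=[2.7854, 1.2712]  P^-=[0.5957 -0.0741; -0.0741 0.8292]  H_jac=[0.9097 0.4152]  S=[1.0400]  K=[0.4915; 0.2663]  nu=[-1.0618]  x^+=[2.2635, 0.9885]  P^+=[0.3445 -0.2102; -0.2102 0.7555]
step 3: x^-=[2.3920, 0.9885]  P^-=[0.5826 -0.1060; -0.1060 0.9455]  H_jac=[0.9242 0.3819]  S=[1.0207]  K=[0.4878; 0.2578]  nu=[-2.4282]  x^+=[1.2074, 0.3624]  P^+=[0.3397 -0.2343; -0.2343 0.8776]

x_post = [1.2074, 0.3624]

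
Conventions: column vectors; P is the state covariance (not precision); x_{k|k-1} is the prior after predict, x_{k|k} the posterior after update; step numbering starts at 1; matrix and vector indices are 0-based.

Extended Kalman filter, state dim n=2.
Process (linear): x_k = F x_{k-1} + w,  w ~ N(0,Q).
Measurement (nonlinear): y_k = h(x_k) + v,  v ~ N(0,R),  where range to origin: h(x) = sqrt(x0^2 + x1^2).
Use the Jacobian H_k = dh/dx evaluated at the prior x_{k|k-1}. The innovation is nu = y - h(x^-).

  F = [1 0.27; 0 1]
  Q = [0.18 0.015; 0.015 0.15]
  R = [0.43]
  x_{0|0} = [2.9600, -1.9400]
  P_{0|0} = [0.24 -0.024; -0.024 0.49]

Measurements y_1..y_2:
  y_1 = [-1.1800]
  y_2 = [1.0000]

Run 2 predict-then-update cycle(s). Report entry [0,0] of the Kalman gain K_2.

step 1: x^-=[2.4362, -1.9400]  P^-=[0.4428 0.1233; 0.1233 0.6400]  H_jac=[0.7823 -0.6229]  S=[0.8291]  K=[0.3251; -0.3645]  nu=[-4.2943]  x^+=[1.0401, -0.3747]  P^+=[0.3551 0.2216; 0.2216 0.5298]
step 2: x^-=[0.9390, -0.3747]  P^-=[0.6934 0.3796; 0.3796 0.6798]  H_jac=[0.9288 -0.3706]  S=[0.8602]  K=[0.5851; 0.1170]  nu=[-0.0110]  x^+=[0.9325, -0.3760]  P^+=[0.3989 0.3207; 0.3207 0.6681]

K[0,0] = 0.5851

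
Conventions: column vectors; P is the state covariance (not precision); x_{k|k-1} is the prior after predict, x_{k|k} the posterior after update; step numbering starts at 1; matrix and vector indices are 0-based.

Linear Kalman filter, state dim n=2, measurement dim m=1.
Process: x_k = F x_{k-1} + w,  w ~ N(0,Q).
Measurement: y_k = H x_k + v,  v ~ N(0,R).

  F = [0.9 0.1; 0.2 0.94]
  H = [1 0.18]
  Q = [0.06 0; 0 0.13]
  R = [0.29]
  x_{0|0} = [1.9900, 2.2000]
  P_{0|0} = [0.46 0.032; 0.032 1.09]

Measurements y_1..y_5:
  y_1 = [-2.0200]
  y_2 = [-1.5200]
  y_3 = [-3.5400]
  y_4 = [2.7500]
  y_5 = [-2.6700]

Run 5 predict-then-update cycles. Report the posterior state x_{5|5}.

x_post = [-0.9519, -0.9650]

step 1: x^-=[2.0110, 2.4660]  P^-=[0.4493 0.2130; 0.2130 1.1236]  S=[0.8523]  K=[0.5721; 0.4871]  nu=[-4.4749]  x^+=[-0.5489, 0.2861]  P^+=[0.1703 -0.0246; -0.0246 0.9213]
step 2: x^-=[-0.4654, 0.1591]  P^-=[0.2028 0.0960; 0.0960 0.9416]  S=[0.5578]  K=[0.3944; 0.4759]  nu=[-1.0832]  x^+=[-0.8927, -0.3564]  P^+=[0.1160 -0.0087; -0.0087 0.8153]
step 3: x^-=[-0.8391, -0.5136]  P^-=[0.1605 0.0899; 0.0899 0.8517]  S=[0.5105]  K=[0.3461; 0.4765]  nu=[-2.6085]  x^+=[-1.7420, -1.7566]  P^+=[0.0993 0.0057; 0.0057 0.7358]
step 4: x^-=[-1.7434, -1.9996]  P^-=[0.1489 0.0920; 0.0920 0.7863]  S=[0.4975]  K=[0.3325; 0.4695]  nu=[4.8534]  x^+=[-0.1295, 0.2791]  P^+=[0.0939 0.0144; 0.0144 0.6766]
step 5: x^-=[-0.0887, 0.2364]  P^-=[0.1454 0.0929; 0.0929 0.7370]  S=[0.4927]  K=[0.3290; 0.4579]  nu=[-2.6239]  x^+=[-0.9519, -0.9650]  P^+=[0.0920 0.0187; 0.0187 0.6337]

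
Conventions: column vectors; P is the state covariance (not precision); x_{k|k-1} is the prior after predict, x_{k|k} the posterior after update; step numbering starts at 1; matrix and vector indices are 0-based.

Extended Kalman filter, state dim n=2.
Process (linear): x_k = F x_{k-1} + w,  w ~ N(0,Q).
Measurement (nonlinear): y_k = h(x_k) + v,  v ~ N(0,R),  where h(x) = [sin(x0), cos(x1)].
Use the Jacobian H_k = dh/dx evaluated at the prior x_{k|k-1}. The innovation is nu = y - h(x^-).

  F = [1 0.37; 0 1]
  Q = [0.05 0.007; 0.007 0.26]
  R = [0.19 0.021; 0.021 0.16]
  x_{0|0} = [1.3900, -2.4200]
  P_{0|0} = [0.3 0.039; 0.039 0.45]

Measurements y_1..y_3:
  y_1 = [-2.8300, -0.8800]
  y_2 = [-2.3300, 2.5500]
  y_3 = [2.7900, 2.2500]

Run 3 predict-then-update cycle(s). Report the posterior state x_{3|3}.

x_post = [0.3280, 0.6271]

step 1: x^-=[0.4946, -2.4200]  P^-=[0.4405 0.2125; 0.2125 0.7100]  H_jac=[0.8802 0.0000; 0.0000 0.6606]  S=[0.5312 0.1446; 0.1446 0.4698]  K=[0.7077 0.0810; 0.0878 0.9713]  nu=[-3.3047, -0.1292]  x^+=[-1.8547, -2.8357]  P^+=[0.1547 0.0421; 0.0421 0.2380]
step 2: x^-=[-2.9039, -2.8357]  P^-=[0.2685 0.1372; 0.1372 0.4980]  H_jac=[-0.9719 0.0000; 0.0000 0.3012]  S=[0.4436 -0.0192; -0.0192 0.2052]  K=[-0.5819 0.1471; -0.2701 0.7059]  nu=[-2.0946, 3.5036]  x^+=[-1.1699, 0.2032]  P^+=[0.1106 0.0376; 0.0376 0.3561]
step 3: x^-=[-1.0948, 0.2032]  P^-=[0.2371 0.1763; 0.1763 0.6161]  H_jac=[0.4582 0.0000; 0.0000 -0.2018]  S=[0.2398 0.0047; 0.0047 0.1851]  K=[0.4571 -0.2038; 0.3503 -0.6806]  nu=[3.6788, 1.2706]  x^+=[0.3280, 0.6271]  P^+=[0.1802 0.1141; 0.1141 0.5032]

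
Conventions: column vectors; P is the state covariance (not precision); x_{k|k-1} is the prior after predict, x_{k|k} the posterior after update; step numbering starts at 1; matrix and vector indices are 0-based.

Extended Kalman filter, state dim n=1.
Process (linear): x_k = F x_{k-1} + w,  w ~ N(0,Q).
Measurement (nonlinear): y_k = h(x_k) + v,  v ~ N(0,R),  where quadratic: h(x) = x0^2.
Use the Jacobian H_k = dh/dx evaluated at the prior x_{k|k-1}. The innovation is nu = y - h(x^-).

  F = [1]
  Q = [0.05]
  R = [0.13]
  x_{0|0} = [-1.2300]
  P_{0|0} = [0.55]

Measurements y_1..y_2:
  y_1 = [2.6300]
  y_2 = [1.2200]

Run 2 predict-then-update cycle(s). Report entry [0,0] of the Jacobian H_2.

step 1: x^-=[-1.2300]  P^-=[0.6000]  H_jac=[-2.4600]  S=[3.7610]  K=[-0.3925]  nu=[1.1171]  x^+=[-1.6684]  P^+=[0.0207]
step 2: x^-=[-1.6684]  P^-=[0.0707]  H_jac=[-3.3368]  S=[0.9176]  K=[-0.2572]  nu=[-1.5636]  x^+=[-1.2662]  P^+=[0.0100]

H_jac[0,0] = -3.3368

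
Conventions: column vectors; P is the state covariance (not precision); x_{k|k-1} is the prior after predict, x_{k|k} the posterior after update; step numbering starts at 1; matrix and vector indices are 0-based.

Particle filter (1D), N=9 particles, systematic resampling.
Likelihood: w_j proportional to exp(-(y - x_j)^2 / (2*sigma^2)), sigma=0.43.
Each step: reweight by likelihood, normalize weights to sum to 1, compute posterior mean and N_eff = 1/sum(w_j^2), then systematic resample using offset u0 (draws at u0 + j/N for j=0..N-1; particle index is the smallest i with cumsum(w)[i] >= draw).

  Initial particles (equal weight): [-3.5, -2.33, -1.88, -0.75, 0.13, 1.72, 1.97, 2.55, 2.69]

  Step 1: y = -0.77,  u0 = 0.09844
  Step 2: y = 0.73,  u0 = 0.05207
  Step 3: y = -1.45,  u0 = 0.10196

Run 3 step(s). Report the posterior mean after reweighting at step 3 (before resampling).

post_mean = -0.7201

step 1: w=[0.0000, 0.0012, 0.0311, 0.8702, 0.0975, 0.0000, 0.0000, 0.0000, 0.0000]  mean=-0.7013  Neff=1.3025  idx=[3, 3, 3, 3, 3, 3, 3, 3, 4]
step 2: w=[0.0067, 0.0067, 0.0067, 0.0067, 0.0067, 0.0067, 0.0067, 0.0067, 0.9464]  mean=0.0828  Neff=1.1161  idx=[7, 8, 8, 8, 8, 8, 8, 8, 8]
step 3: w=[0.9660, 0.0043, 0.0043, 0.0043, 0.0043, 0.0043, 0.0043, 0.0043, 0.0043]  mean=-0.7201  Neff=1.0715  idx=[0, 0, 0, 0, 0, 0, 0, 0, 6]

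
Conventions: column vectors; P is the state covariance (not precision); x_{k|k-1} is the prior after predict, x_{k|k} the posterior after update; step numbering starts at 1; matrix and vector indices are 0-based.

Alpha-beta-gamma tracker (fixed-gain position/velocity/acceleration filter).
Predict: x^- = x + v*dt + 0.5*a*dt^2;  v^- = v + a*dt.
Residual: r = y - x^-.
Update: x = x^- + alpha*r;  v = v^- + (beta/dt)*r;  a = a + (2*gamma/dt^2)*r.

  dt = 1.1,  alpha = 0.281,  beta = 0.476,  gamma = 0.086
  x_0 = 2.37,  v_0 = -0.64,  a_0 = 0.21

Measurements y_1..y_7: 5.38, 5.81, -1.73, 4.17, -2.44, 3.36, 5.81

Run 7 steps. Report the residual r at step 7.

step 1: x_pred=1.7931  r=3.5869  x^+=2.8010  v^+=1.1432  a^+=0.7199
step 2: x_pred=4.4940  r=1.3160  x^+=4.8638  v^+=2.5045  a^+=0.9069
step 3: x_pred=8.1675  r=-9.8975  x^+=5.3863  v^+=-0.7807  a^+=-0.5000
step 4: x_pred=4.2250  r=-0.0550  x^+=4.2095  v^+=-1.3545  a^+=-0.5078
step 5: x_pred=2.4124  r=-4.8524  x^+=1.0489  v^+=-4.0128  a^+=-1.1975
step 6: x_pred=-4.0897  r=7.4497  x^+=-1.9964  v^+=-2.1064  a^+=-0.1386
step 7: x_pred=-4.3972  r=10.2072  x^+=-1.5290  v^+=2.1581  a^+=1.3124

resid = 10.2072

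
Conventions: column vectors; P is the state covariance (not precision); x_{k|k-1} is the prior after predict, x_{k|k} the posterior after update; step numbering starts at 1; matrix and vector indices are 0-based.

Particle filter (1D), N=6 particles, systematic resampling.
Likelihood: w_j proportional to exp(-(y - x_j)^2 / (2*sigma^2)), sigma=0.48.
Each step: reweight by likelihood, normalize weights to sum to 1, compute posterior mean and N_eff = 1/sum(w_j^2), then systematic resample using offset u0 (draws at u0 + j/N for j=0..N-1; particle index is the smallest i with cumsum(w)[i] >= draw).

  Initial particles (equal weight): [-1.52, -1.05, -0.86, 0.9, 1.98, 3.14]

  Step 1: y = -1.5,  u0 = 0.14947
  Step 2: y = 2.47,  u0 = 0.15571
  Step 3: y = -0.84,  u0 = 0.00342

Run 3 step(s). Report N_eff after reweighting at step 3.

N_eff = 6.0000

step 1: w=[0.4863, 0.3136, 0.2001, 0.0000, 0.0000, 0.0000]  mean=-1.2405  Neff=2.6676  idx=[0, 0, 0, 1, 2, 2]
step 2: w=[0.0000, 0.0000, 0.0000, 0.0288, 0.4856, 0.4856]  mean=-0.8655  Neff=2.1169  idx=[4, 4, 4, 5, 5, 5]
step 3: w=[0.1667, 0.1667, 0.1667, 0.1667, 0.1667, 0.1667]  mean=-0.8600  Neff=6.0000  idx=[0, 1, 2, 3, 4, 5]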